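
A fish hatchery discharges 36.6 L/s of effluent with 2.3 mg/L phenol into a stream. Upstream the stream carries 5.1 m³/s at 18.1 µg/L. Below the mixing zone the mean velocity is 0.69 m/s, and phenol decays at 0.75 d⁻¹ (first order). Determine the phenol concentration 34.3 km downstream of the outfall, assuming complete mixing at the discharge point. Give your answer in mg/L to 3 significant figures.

36.6 L/s = 0.0366 m³/s.
18.1 µg/L = 0.0181 mg/L.
After complete mixing, C₀ = (0.0366·2.3 + 5.1·0.0181) / 5.137 = 0.03436 mg/L.
Travel time t = 3.43e+04 m / 0.69 m/s = 4.971e+04 s = 0.5753 d.
C = 0.03436·exp(−0.75·0.5753) = 0.03436·0.6495 = 0.02232 mg/L.

0.0223 mg/L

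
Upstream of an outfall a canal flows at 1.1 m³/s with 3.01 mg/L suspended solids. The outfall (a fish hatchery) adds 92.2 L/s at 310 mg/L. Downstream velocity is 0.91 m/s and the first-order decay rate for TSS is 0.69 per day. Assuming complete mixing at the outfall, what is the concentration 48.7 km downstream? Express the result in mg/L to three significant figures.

17.4 mg/L

92.2 L/s = 0.0922 m³/s.
After complete mixing, C₀ = (0.0922·310 + 1.1·3.01) / 1.192 = 26.75 mg/L.
Travel time t = 4.87e+04 m / 0.91 m/s = 5.352e+04 s = 0.6194 d.
C = 26.75·exp(−0.69·0.6194) = 26.75·0.6522 = 17.45 mg/L.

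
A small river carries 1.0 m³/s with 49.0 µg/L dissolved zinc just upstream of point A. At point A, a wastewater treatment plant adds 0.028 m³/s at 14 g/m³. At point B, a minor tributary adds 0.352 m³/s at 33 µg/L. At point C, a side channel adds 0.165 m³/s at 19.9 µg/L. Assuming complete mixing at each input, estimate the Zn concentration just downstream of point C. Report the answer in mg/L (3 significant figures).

0.295 mg/L

49.0 µg/L = 0.049 mg/L.
After input A: C = (1·0.049 + 0.028·14) / 1.028 = 0.429 mg/L.
33 µg/L = 0.033 mg/L.
After input B: C = (1.028·0.429 + 0.352·0.033) / 1.38 = 0.328 mg/L.
19.9 µg/L = 0.0199 mg/L.
After input C: C = (1.38·0.328 + 0.165·0.0199) / 1.545 = 0.2951 mg/L.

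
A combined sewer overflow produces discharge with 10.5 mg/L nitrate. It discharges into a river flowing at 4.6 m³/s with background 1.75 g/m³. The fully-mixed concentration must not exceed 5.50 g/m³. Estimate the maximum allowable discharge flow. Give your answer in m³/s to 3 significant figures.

Mass balance at complete mixing: C_std·(Q_w + Q_r) = Q_w·C_e + Q_r·C_b.
Rearranging, Q_w = Q_r·(C_std − C_b)/(C_e − C_std) = 4.6·(5.5 − 1.75) / (10.5 − 5.5) = 3.45 m³/s.

3.45 m³/s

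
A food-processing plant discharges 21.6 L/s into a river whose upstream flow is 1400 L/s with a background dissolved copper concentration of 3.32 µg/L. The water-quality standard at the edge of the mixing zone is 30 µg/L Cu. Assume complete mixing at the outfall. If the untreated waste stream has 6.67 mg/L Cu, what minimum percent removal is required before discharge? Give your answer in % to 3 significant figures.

73.6 %

21.6 L/s = 0.0216 m³/s.
1400 L/s = 1.4 m³/s.
3.32 µg/L = 0.00332 mg/L.
30 µg/L = 0.03 mg/L.
Mass balance: 0.03·1.422 = 0.0216·Cₑ + 1.4·0.00332.
Cₑ = (0.04265 − 0.004648) / 0.0216 = 1.759 mg/L.
Required removal = 1 − 1.759/6.67 = 73.62 %.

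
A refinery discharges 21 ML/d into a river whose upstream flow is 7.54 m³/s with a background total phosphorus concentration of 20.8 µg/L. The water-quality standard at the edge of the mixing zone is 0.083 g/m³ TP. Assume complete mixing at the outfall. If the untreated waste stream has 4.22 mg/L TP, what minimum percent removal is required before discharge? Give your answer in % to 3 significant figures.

21 ML/d = 0.2431 m³/s.
20.8 µg/L = 0.0208 mg/L.
Mass balance: 0.083·7.783 = 0.2431·Cₑ + 7.54·0.0208.
Cₑ = (0.646 − 0.1568) / 0.2431 = 2.013 mg/L.
Required removal = 1 − 2.013/4.22 = 52.31 %.

52.3 %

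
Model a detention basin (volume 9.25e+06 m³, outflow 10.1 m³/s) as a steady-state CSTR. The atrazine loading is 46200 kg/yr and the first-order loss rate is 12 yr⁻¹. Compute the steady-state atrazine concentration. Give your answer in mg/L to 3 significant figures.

0.108 mg/L

Outflow Q = 10.1 m³/s × 3.156e+07 s/yr = 3.187e+08 m³/yr.
Steady-state CSTR mass balance: W = Q·C + k·V·C, so C = W/(Q + kV).
Q + kV = 3.187e+08 + 12·9.25e+06 = 4.297e+08 m³/yr.
C = 46200/4.297e+08 = 0.0001075 kg/m³ = 0.1075 mg/L.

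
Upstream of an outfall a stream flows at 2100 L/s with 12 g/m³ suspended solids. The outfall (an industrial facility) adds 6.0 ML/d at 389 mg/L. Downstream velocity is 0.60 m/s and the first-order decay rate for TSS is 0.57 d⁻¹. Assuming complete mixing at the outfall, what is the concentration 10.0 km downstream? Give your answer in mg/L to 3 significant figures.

21.6 mg/L

6.0 ML/d = 0.06944 m³/s.
2100 L/s = 2.1 m³/s.
After complete mixing, C₀ = (0.06944·389 + 2.1·12) / 2.169 = 24.07 mg/L.
Travel time t = 1e+04 m / 0.60 m/s = 1.667e+04 s = 0.1929 d.
C = 24.07·exp(−0.57·0.1929) = 24.07·0.8959 = 21.56 mg/L.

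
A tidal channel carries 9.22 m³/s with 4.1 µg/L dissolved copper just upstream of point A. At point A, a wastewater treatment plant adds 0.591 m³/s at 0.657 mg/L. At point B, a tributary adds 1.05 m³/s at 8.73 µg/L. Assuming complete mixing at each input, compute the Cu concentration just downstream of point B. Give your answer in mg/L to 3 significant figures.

0.0401 mg/L

4.1 µg/L = 0.0041 mg/L.
After input A: C = (9.22·0.0041 + 0.591·0.657) / 9.811 = 0.04343 mg/L.
8.73 µg/L = 0.00873 mg/L.
After input B: C = (9.811·0.04343 + 1.05·0.00873) / 10.86 = 0.04008 mg/L.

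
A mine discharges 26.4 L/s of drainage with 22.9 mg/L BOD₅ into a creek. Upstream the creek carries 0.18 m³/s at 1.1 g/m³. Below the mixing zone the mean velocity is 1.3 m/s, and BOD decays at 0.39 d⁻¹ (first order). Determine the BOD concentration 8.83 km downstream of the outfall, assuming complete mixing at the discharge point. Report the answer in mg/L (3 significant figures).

26.4 L/s = 0.0264 m³/s.
After complete mixing, C₀ = (0.0264·22.9 + 0.18·1.1) / 0.2064 = 3.888 mg/L.
Travel time t = 8830 m / 1.3 m/s = 6792 s = 0.07861 d.
C = 3.888·exp(−0.39·0.07861) = 3.888·0.9698 = 3.771 mg/L.

3.77 mg/L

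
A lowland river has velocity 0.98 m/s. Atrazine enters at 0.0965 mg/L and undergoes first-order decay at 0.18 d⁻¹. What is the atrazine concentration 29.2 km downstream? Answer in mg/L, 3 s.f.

0.0907 mg/L

Travel time t = 29.2 km / 0.98 m/s = 2.92e+04/0.98 = 2.98e+04 s = 0.3449 d.
First-order decay: C = 0.0965·exp(−0.18·0.3449) = 0.0965·0.9398 = 0.09069 mg/L.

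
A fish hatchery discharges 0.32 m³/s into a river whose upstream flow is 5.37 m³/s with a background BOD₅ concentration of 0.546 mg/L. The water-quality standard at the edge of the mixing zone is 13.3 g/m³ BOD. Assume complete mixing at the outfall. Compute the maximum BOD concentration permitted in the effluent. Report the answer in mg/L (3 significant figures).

227 mg/L

Mass balance: 13.3·5.69 = 0.32·Cₑ + 5.37·0.546.
Cₑ = (75.68 − 2.932) / 0.32 = 227.3 mg/L.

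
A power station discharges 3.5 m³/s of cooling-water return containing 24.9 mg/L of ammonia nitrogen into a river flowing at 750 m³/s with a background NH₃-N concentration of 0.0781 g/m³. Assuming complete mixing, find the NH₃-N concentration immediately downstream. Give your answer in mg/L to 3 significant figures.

By mass balance at complete mixing, C = (3.5·24.9 + 750·0.0781) / (3.5 + 750) = 145.7/753.5 = 0.1934 mg/L.

0.193 mg/L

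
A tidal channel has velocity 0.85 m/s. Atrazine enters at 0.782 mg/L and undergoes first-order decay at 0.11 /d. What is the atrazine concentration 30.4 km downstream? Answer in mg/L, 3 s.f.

Travel time t = 30.4 km / 0.85 m/s = 3.04e+04/0.85 = 3.576e+04 s = 0.4139 d.
First-order decay: C = 0.782·exp(−0.11·0.4139) = 0.782·0.9555 = 0.7472 mg/L.

0.747 mg/L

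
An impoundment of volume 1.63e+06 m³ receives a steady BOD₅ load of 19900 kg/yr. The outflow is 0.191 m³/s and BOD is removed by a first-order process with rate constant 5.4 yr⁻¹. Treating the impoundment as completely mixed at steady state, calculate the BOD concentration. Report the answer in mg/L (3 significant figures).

Outflow Q = 0.191 m³/s × 3.156e+07 s/yr = 6.028e+06 m³/yr.
Steady-state CSTR mass balance: W = Q·C + k·V·C, so C = W/(Q + kV).
Q + kV = 6.028e+06 + 5.4·1.63e+06 = 1.483e+07 m³/yr.
C = 19900/1.483e+07 = 0.001342 kg/m³ = 1.342 mg/L.

1.34 mg/L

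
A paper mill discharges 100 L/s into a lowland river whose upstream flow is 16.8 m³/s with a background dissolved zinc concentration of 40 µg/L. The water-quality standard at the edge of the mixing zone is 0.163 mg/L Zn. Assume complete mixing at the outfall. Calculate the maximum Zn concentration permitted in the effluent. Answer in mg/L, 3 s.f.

100 L/s = 0.1 m³/s.
40 µg/L = 0.04 mg/L.
Mass balance: 0.163·16.9 = 0.1·Cₑ + 16.8·0.04.
Cₑ = (2.755 − 0.672) / 0.1 = 20.83 mg/L.

20.8 mg/L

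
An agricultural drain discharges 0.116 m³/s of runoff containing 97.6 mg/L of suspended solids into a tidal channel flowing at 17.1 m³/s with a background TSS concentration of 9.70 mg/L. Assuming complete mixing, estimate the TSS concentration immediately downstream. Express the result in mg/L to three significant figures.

By mass balance at complete mixing, C = (0.116·97.6 + 17.1·9.7) / (0.116 + 17.1) = 177.2/17.22 = 10.29 mg/L.

10.3 mg/L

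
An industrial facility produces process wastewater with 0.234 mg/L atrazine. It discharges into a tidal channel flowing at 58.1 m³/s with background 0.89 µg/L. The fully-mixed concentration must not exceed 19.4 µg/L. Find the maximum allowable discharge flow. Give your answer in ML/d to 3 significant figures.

0.89 µg/L = 0.00089 mg/L.
19.4 µg/L = 0.0194 mg/L.
Mass balance at complete mixing: C_std·(Q_w + Q_r) = Q_w·C_e + Q_r·C_b.
Rearranging, Q_w = Q_r·(C_std − C_b)/(C_e − C_std) = 58.1·(0.0194 − 0.00089) / (0.234 − 0.0194) = 5.011 m³/s.
= 433 ML/d.

433 ML/d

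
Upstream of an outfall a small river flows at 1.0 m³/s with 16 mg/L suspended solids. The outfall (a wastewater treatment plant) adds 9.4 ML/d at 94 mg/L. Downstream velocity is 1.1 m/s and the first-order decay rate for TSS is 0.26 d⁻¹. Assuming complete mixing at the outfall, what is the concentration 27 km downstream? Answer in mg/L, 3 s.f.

9.4 ML/d = 0.1088 m³/s.
After complete mixing, C₀ = (0.1088·94 + 1·16) / 1.109 = 23.65 mg/L.
Travel time t = 2.7e+04 m / 1.1 m/s = 2.455e+04 s = 0.2841 d.
C = 23.65·exp(−0.26·0.2841) = 23.65·0.9288 = 21.97 mg/L.

22.0 mg/L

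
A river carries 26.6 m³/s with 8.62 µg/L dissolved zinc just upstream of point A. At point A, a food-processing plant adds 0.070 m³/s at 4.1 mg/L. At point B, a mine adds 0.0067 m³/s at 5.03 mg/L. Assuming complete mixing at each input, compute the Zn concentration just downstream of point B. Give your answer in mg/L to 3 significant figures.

8.62 µg/L = 0.00862 mg/L.
After input A: C = (26.6·0.00862 + 0.07·4.1) / 26.67 = 0.01936 mg/L.
After input B: C = (26.67·0.01936 + 0.0067·5.03) / 26.68 = 0.02062 mg/L.

0.0206 mg/L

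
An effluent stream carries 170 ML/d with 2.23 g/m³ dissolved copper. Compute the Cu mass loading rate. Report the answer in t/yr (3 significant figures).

138 t/yr

170 ML/d = 1.968 m³/s.
Mass flux = Q·C = 1.968 m³/s × 2.23 g/m³ = 4.388 g/s.
= 4.388 g/s × 31.56 = 138.5 t/yr.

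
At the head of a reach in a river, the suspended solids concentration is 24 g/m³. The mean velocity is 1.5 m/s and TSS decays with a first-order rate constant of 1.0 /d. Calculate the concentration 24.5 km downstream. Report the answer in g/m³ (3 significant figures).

Travel time t = 24.5 km / 1.5 m/s = 2.45e+04/1.5 = 1.633e+04 s = 0.189 d.
First-order decay: C = 24·exp(−1.0·0.189) = 24·0.8278 = 19.87 g/m³.

19.9 g/m³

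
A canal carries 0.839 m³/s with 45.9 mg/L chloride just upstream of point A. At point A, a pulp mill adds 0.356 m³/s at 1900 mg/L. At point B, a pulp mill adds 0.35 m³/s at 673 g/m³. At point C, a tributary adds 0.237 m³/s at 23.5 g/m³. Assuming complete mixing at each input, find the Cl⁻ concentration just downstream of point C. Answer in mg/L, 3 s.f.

536 mg/L

After input A: C = (0.839·45.9 + 0.356·1900) / 1.195 = 598.3 mg/L.
After input B: C = (1.195·598.3 + 0.35·673) / 1.545 = 615.2 mg/L.
After input C: C = (1.545·615.2 + 0.237·23.5) / 1.782 = 536.5 mg/L.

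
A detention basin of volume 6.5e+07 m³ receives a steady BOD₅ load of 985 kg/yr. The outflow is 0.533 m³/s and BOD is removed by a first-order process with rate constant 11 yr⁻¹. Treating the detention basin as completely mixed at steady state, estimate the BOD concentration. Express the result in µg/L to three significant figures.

Outflow Q = 0.533 m³/s × 3.156e+07 s/yr = 1.682e+07 m³/yr.
Steady-state CSTR mass balance: W = Q·C + k·V·C, so C = W/(Q + kV).
Q + kV = 1.682e+07 + 11·6.5e+07 = 7.318e+08 m³/yr.
C = 985/7.318e+08 = 1.346e-06 kg/m³ = 0.001346 mg/L = 1.346 µg/L.

1.35 µg/L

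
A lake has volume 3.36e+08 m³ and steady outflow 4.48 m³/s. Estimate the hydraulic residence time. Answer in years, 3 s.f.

2.38 yr

Q = 4.48 m³/s × 3.156e+07 s/yr = 1.414e+08 m³/yr.
Hydraulic residence time τ = V/Q = 3.36e+08/1.414e+08 = 2.377 yr.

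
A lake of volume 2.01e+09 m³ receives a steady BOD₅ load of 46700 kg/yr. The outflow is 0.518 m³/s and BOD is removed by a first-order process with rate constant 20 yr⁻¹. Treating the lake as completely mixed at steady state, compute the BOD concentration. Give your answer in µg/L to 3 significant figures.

Outflow Q = 0.518 m³/s × 3.156e+07 s/yr = 1.635e+07 m³/yr.
Steady-state CSTR mass balance: W = Q·C + k·V·C, so C = W/(Q + kV).
Q + kV = 1.635e+07 + 20·2.01e+09 = 4.022e+10 m³/yr.
C = 46700/4.022e+10 = 1.161e-06 kg/m³ = 0.001161 mg/L = 1.161 µg/L.

1.16 µg/L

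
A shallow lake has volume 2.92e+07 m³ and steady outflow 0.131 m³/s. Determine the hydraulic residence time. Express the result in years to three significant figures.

7.06 yr

Q = 0.131 m³/s × 3.156e+07 s/yr = 4.134e+06 m³/yr.
Hydraulic residence time τ = V/Q = 2.92e+07/4.134e+06 = 7.063 yr.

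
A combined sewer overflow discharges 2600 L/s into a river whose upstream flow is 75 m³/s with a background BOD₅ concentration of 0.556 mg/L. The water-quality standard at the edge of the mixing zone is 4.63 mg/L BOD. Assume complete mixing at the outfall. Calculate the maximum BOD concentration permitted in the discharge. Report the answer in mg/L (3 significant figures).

2600 L/s = 2.6 m³/s.
Mass balance: 4.63·77.6 = 2.6·Cₑ + 75·0.556.
Cₑ = (359.3 − 41.7) / 2.6 = 122.1 mg/L.

122 mg/L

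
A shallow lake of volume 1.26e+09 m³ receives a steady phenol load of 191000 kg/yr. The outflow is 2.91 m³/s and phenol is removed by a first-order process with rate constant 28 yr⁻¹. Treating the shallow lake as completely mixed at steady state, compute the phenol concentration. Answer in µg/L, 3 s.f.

Outflow Q = 2.91 m³/s × 3.156e+07 s/yr = 9.183e+07 m³/yr.
Steady-state CSTR mass balance: W = Q·C + k·V·C, so C = W/(Q + kV).
Q + kV = 9.183e+07 + 28·1.26e+09 = 3.537e+10 m³/yr.
C = 191000/3.537e+10 = 5.4e-06 kg/m³ = 0.0054 mg/L = 5.4 µg/L.

5.40 µg/L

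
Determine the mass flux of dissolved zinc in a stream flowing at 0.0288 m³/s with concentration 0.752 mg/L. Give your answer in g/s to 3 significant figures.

0.0217 g/s

Mass flux = Q·C = 0.0288 m³/s × 0.752 g/m³ = 0.02166 g/s.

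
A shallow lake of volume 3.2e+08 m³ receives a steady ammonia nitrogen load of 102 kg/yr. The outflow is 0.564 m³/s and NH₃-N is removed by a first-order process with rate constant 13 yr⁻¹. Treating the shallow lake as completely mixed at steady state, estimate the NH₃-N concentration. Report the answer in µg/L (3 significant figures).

0.0244 µg/L

Outflow Q = 0.564 m³/s × 3.156e+07 s/yr = 1.78e+07 m³/yr.
Steady-state CSTR mass balance: W = Q·C + k·V·C, so C = W/(Q + kV).
Q + kV = 1.78e+07 + 13·3.2e+08 = 4.178e+09 m³/yr.
C = 102/4.178e+09 = 2.441e-08 kg/m³ = 2.441e-05 mg/L = 0.02441 µg/L.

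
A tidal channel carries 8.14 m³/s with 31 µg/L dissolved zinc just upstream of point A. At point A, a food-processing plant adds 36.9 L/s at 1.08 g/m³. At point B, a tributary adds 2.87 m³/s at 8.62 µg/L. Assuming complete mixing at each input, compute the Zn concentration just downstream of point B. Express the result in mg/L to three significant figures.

0.0287 mg/L

31 µg/L = 0.031 mg/L.
36.9 L/s = 0.0369 m³/s.
After input A: C = (8.14·0.031 + 0.0369·1.08) / 8.177 = 0.03573 mg/L.
8.62 µg/L = 0.00862 mg/L.
After input B: C = (8.177·0.03573 + 2.87·0.00862) / 11.05 = 0.02869 mg/L.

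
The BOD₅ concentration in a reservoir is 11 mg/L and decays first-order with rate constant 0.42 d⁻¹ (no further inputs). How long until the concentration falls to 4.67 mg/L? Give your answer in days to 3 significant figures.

t = ln(C₀/C)/k = ln(11/4.67)/0.42 = 0.8567/0.42 = 2.04 d.

2.04 d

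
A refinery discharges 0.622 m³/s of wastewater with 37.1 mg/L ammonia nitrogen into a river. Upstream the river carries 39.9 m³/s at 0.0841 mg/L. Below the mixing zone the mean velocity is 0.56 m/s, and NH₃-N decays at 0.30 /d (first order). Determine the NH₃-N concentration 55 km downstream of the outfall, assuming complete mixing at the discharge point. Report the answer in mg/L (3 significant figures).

0.464 mg/L

After complete mixing, C₀ = (0.622·37.1 + 39.9·0.0841) / 40.52 = 0.6523 mg/L.
Travel time t = 5.5e+04 m / 0.56 m/s = 9.821e+04 s = 1.137 d.
C = 0.6523·exp(−0.30·1.137) = 0.6523·0.711 = 0.4638 mg/L.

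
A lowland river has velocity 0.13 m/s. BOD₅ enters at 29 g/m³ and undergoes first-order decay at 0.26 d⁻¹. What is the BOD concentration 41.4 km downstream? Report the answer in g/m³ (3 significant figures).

Travel time t = 41.4 km / 0.13 m/s = 4.14e+04/0.13 = 3.185e+05 s = 3.686 d.
First-order decay: C = 29·exp(−0.26·3.686) = 29·0.3835 = 11.12 g/m³.

11.1 g/m³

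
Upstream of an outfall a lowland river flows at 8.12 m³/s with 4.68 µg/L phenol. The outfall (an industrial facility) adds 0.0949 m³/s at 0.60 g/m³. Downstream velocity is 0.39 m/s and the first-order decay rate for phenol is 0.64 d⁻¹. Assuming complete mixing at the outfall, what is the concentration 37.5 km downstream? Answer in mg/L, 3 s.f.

0.00567 mg/L

4.68 µg/L = 0.00468 mg/L.
After complete mixing, C₀ = (0.0949·0.6 + 8.12·0.00468) / 8.215 = 0.01156 mg/L.
Travel time t = 3.75e+04 m / 0.39 m/s = 9.615e+04 s = 1.113 d.
C = 0.01156·exp(−0.64·1.113) = 0.01156·0.4905 = 0.005669 mg/L.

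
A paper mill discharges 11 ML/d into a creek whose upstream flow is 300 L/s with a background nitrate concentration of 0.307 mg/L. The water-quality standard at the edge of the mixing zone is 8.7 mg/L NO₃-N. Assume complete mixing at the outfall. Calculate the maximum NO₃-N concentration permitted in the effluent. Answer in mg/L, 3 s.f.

28.5 mg/L

11 ML/d = 0.1273 m³/s.
300 L/s = 0.3 m³/s.
Mass balance: 8.7·0.4273 = 0.1273·Cₑ + 0.3·0.307.
Cₑ = (3.718 − 0.0921) / 0.1273 = 28.48 mg/L.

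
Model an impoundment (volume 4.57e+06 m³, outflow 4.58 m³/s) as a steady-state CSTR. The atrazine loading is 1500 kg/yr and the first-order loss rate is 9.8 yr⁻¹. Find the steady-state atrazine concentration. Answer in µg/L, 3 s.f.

7.92 µg/L

Outflow Q = 4.58 m³/s × 3.156e+07 s/yr = 1.445e+08 m³/yr.
Steady-state CSTR mass balance: W = Q·C + k·V·C, so C = W/(Q + kV).
Q + kV = 1.445e+08 + 9.8·4.57e+06 = 1.893e+08 m³/yr.
C = 1500/1.893e+08 = 7.923e-06 kg/m³ = 0.007923 mg/L = 7.923 µg/L.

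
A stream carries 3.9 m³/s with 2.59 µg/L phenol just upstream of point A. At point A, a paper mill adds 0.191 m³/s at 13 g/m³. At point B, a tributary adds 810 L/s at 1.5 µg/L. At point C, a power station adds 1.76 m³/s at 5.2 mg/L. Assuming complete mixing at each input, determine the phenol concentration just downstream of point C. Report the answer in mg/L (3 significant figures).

2.59 µg/L = 0.00259 mg/L.
After input A: C = (3.9·0.00259 + 0.191·13) / 4.091 = 0.6094 mg/L.
810 L/s = 0.81 m³/s.
1.5 µg/L = 0.0015 mg/L.
After input B: C = (4.091·0.6094 + 0.81·0.0015) / 4.901 = 0.5089 mg/L.
After input C: C = (4.901·0.5089 + 1.76·5.2) / 6.661 = 1.748 mg/L.

1.75 mg/L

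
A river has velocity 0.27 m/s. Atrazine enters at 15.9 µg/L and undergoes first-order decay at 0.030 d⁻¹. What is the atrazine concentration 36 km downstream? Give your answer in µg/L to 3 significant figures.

15.2 µg/L

Travel time t = 36 km / 0.27 m/s = 3.6e+04/0.27 = 1.333e+05 s = 1.543 d.
First-order decay: C = 15.9·exp(−0.030·1.543) = 15.9·0.9548 = 15.18 µg/L.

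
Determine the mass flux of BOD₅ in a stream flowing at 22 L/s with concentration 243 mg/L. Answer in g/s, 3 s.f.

5.35 g/s

22 L/s = 0.022 m³/s.
Mass flux = Q·C = 0.022 m³/s × 243 g/m³ = 5.346 g/s.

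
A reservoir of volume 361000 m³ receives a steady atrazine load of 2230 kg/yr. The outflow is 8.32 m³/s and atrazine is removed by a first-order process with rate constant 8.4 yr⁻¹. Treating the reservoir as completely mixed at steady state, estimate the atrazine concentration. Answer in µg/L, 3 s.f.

Outflow Q = 8.32 m³/s × 3.156e+07 s/yr = 2.626e+08 m³/yr.
Steady-state CSTR mass balance: W = Q·C + k·V·C, so C = W/(Q + kV).
Q + kV = 2.626e+08 + 8.4·361000 = 2.656e+08 m³/yr.
C = 2230/2.656e+08 = 8.396e-06 kg/m³ = 0.008396 mg/L = 8.396 µg/L.

8.40 µg/L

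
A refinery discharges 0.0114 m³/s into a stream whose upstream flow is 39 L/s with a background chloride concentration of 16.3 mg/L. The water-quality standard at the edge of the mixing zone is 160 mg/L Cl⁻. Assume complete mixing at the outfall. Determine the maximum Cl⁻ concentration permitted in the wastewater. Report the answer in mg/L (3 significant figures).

652 mg/L

39 L/s = 0.039 m³/s.
Mass balance: 160·0.0504 = 0.0114·Cₑ + 0.039·16.3.
Cₑ = (8.064 − 0.6357) / 0.0114 = 651.6 mg/L.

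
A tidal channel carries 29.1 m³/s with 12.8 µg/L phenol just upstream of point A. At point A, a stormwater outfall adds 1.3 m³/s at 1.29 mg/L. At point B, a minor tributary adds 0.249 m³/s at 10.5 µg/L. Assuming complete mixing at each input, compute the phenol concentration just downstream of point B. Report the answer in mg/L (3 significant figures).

0.0670 mg/L

12.8 µg/L = 0.0128 mg/L.
After input A: C = (29.1·0.0128 + 1.3·1.29) / 30.4 = 0.06742 mg/L.
10.5 µg/L = 0.0105 mg/L.
After input B: C = (30.4·0.06742 + 0.249·0.0105) / 30.65 = 0.06695 mg/L.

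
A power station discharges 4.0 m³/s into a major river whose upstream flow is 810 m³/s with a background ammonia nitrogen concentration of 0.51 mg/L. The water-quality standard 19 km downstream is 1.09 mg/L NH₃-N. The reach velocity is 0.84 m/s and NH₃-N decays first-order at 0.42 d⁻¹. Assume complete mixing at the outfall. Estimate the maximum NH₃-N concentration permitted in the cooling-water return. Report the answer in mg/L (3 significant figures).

Travel time to the compliance point: t = 1.9e+04/0.84 = 2.262e+04 s = 0.2618 d; decay factor exp(−0.42·0.2618) = 0.8959.
So the concentration just after mixing may be at most 1.09/0.8959 = 1.217 mg/L.
Mass balance: 1.217·814 = 4·Cₑ + 810·0.51.
Cₑ = (990.4 − 413.1) / 4 = 144.3 mg/L.

144 mg/L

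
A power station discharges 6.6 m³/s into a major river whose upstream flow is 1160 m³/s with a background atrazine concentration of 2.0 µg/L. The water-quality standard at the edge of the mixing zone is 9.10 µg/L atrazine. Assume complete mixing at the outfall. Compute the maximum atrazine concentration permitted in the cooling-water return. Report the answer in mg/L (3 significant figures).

1.26 mg/L

2.0 µg/L = 0.002 mg/L.
9.10 µg/L = 0.0091 mg/L.
Mass balance: 0.0091·1167 = 6.6·Cₑ + 1160·0.002.
Cₑ = (10.62 − 2.32) / 6.6 = 1.257 mg/L.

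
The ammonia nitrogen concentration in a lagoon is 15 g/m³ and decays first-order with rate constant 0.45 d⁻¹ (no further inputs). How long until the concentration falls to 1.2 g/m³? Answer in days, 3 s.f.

5.61 d

t = ln(C₀/C)/k = ln(15/1.2)/0.45 = 2.526/0.45 = 5.613 d.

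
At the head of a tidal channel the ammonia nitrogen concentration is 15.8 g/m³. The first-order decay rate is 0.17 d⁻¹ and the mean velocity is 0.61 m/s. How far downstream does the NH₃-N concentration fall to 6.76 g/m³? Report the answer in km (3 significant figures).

263 km

From C = C₀·e^(−kt), t = ln(C₀/C)/k = ln(15.8/6.76)/0.17 = 0.849/0.17 = 4.994 d.
Distance = v·t = 0.61 m/s × 4.315e+05 s = 2.632e+05 m = 263.2 km.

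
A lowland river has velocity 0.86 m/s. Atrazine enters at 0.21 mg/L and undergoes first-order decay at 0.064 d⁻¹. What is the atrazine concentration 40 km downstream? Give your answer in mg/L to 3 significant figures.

Travel time t = 40 km / 0.86 m/s = 4e+04/0.86 = 4.651e+04 s = 0.5383 d.
First-order decay: C = 0.21·exp(−0.064·0.5383) = 0.21·0.9661 = 0.2029 mg/L.

0.203 mg/L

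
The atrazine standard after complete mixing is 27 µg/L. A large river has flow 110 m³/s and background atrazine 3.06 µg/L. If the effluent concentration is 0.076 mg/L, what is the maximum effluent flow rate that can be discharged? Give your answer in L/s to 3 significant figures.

3.06 µg/L = 0.00306 mg/L.
27 µg/L = 0.027 mg/L.
Mass balance at complete mixing: C_std·(Q_w + Q_r) = Q_w·C_e + Q_r·C_b.
Rearranging, Q_w = Q_r·(C_std − C_b)/(C_e − C_std) = 110·(0.027 − 0.00306) / (0.076 − 0.027) = 53.74 m³/s.
= 5.374e+04 L/s.

53700 L/s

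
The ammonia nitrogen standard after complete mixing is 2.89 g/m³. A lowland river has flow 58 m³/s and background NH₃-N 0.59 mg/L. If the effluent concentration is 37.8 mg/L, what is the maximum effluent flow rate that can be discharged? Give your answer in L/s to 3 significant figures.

3820 L/s

Mass balance at complete mixing: C_std·(Q_w + Q_r) = Q_w·C_e + Q_r·C_b.
Rearranging, Q_w = Q_r·(C_std − C_b)/(C_e − C_std) = 58·(2.89 − 0.59) / (37.8 − 2.89) = 3.821 m³/s.
= 3821 L/s.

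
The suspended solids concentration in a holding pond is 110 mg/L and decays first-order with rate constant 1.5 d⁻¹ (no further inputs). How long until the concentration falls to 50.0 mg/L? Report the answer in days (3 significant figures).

0.526 d

t = ln(C₀/C)/k = ln(110/50.0)/1.5 = 0.7885/1.5 = 0.5256 d.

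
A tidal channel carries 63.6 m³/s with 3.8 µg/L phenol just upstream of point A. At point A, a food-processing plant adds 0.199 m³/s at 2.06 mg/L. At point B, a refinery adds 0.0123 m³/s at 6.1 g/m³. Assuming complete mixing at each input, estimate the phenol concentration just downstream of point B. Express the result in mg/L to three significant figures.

3.8 µg/L = 0.0038 mg/L.
After input A: C = (63.6·0.0038 + 0.199·2.06) / 63.8 = 0.01021 mg/L.
After input B: C = (63.8·0.01021 + 0.0123·6.1) / 63.81 = 0.01139 mg/L.

0.0114 mg/L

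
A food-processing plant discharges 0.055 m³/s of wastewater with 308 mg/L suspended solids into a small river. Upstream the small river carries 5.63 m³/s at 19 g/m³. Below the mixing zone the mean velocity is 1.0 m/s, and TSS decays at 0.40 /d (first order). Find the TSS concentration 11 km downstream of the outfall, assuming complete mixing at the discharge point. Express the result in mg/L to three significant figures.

After complete mixing, C₀ = (0.055·308 + 5.63·19) / 5.685 = 21.8 mg/L.
Travel time t = 1.1e+04 m / 1.0 m/s = 1.1e+04 s = 0.1273 d.
C = 21.8·exp(−0.40·0.1273) = 21.8·0.9503 = 20.71 mg/L.

20.7 mg/L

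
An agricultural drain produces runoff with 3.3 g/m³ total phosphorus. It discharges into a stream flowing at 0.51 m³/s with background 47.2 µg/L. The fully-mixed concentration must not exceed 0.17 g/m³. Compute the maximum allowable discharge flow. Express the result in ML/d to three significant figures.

47.2 µg/L = 0.0472 mg/L.
Mass balance at complete mixing: C_std·(Q_w + Q_r) = Q_w·C_e + Q_r·C_b.
Rearranging, Q_w = Q_r·(C_std − C_b)/(C_e − C_std) = 0.51·(0.17 − 0.0472) / (3.3 − 0.17) = 0.02001 m³/s.
= 1.729 ML/d.

1.73 ML/d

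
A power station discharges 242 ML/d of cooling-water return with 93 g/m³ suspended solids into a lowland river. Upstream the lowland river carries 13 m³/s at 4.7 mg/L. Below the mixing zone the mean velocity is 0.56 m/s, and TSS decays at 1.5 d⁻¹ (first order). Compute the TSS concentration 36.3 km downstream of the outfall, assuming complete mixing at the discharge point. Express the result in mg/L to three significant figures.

6.60 mg/L

242 ML/d = 2.801 m³/s.
After complete mixing, C₀ = (2.801·93 + 13·4.7) / 15.8 = 20.35 mg/L.
Travel time t = 3.63e+04 m / 0.56 m/s = 6.482e+04 s = 0.7502 d.
C = 20.35·exp(−1.5·0.7502) = 20.35·0.3245 = 6.605 mg/L.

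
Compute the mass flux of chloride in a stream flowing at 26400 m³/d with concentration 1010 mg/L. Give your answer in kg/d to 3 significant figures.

26700 kg/d

26400 m³/d = 0.3056 m³/s.
Mass flux = Q·C = 0.3056 m³/s × 1010 g/m³ = 308.6 g/s.
= 308.6 g/s × 86.4 = 2.666e+04 kg/d.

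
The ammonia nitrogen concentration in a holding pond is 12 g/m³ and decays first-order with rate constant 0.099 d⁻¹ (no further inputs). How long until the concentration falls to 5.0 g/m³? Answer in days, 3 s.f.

8.84 d

t = ln(C₀/C)/k = ln(12/5.0)/0.099 = 0.8755/0.099 = 8.843 d.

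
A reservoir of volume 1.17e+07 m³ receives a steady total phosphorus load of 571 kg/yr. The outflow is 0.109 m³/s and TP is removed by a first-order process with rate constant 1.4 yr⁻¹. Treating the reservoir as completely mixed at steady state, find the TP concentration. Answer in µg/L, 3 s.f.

Outflow Q = 0.109 m³/s × 3.156e+07 s/yr = 3.44e+06 m³/yr.
Steady-state CSTR mass balance: W = Q·C + k·V·C, so C = W/(Q + kV).
Q + kV = 3.44e+06 + 1.4·1.17e+07 = 1.982e+07 m³/yr.
C = 571/1.982e+07 = 2.881e-05 kg/m³ = 0.02881 mg/L = 28.81 µg/L.

28.8 µg/L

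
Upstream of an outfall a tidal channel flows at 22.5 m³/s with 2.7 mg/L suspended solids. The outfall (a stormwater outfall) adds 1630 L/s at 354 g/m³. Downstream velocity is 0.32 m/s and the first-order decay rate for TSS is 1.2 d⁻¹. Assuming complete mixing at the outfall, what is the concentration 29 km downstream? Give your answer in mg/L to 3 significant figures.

1630 L/s = 1.63 m³/s.
After complete mixing, C₀ = (1.63·354 + 22.5·2.7) / 24.13 = 26.43 mg/L.
Travel time t = 2.9e+04 m / 0.32 m/s = 9.062e+04 s = 1.049 d.
C = 26.43·exp(−1.2·1.049) = 26.43·0.284 = 7.507 mg/L.

7.51 mg/L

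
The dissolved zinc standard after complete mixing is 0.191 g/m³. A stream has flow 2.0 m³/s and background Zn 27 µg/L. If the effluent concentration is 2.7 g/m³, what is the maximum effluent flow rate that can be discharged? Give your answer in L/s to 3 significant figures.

131 L/s

27 µg/L = 0.027 mg/L.
Mass balance at complete mixing: C_std·(Q_w + Q_r) = Q_w·C_e + Q_r·C_b.
Rearranging, Q_w = Q_r·(C_std − C_b)/(C_e − C_std) = 2.0·(0.191 − 0.027) / (2.7 − 0.191) = 0.1307 m³/s.
= 130.7 L/s.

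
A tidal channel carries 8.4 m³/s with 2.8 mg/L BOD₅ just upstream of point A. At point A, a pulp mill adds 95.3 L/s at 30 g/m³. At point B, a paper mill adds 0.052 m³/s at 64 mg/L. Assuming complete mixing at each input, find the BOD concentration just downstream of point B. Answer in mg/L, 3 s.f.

3.48 mg/L

95.3 L/s = 0.0953 m³/s.
After input A: C = (8.4·2.8 + 0.0953·30) / 8.495 = 3.105 mg/L.
After input B: C = (8.495·3.105 + 0.052·64) / 8.547 = 3.476 mg/L.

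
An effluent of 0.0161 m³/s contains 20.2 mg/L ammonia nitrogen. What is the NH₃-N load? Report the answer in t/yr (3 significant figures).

Mass flux = Q·C = 0.0161 m³/s × 20.2 g/m³ = 0.3252 g/s.
= 0.3252 g/s × 31.56 = 10.26 t/yr.

10.3 t/yr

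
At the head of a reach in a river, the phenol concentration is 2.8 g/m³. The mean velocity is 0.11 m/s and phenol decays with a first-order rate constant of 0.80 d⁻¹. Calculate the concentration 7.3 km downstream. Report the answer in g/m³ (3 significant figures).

1.51 g/m³

Travel time t = 7.3 km / 0.11 m/s = 7300/0.11 = 6.636e+04 s = 0.7681 d.
First-order decay: C = 2.8·exp(−0.80·0.7681) = 2.8·0.5409 = 1.515 g/m³.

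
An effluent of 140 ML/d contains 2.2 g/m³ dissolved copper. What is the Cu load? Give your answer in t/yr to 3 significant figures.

112 t/yr

140 ML/d = 1.62 m³/s.
Mass flux = Q·C = 1.62 m³/s × 2.2 g/m³ = 3.565 g/s.
= 3.565 g/s × 31.56 = 112.5 t/yr.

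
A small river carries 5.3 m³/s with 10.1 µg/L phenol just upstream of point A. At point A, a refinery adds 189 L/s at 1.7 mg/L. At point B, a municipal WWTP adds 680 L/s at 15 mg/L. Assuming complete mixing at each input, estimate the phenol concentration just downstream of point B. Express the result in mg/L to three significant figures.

1.71 mg/L

10.1 µg/L = 0.0101 mg/L.
189 L/s = 0.189 m³/s.
After input A: C = (5.3·0.0101 + 0.189·1.7) / 5.489 = 0.06829 mg/L.
680 L/s = 0.68 m³/s.
After input B: C = (5.489·0.06829 + 0.68·15) / 6.169 = 1.714 mg/L.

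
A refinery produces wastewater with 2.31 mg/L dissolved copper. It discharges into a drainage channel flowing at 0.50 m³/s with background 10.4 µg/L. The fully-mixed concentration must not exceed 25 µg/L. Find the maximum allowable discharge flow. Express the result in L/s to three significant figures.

10.4 µg/L = 0.0104 mg/L.
25 µg/L = 0.025 mg/L.
Mass balance at complete mixing: C_std·(Q_w + Q_r) = Q_w·C_e + Q_r·C_b.
Rearranging, Q_w = Q_r·(C_std − C_b)/(C_e − C_std) = 0.50·(0.025 − 0.0104) / (2.31 − 0.025) = 0.003195 m³/s.
= 3.195 L/s.

3.19 L/s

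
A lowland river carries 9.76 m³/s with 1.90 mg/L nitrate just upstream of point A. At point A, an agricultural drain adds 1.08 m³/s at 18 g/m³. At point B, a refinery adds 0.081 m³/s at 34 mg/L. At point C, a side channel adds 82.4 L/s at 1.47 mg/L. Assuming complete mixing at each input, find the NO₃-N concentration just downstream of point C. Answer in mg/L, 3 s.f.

After input A: C = (9.76·1.9 + 1.08·18) / 10.84 = 3.504 mg/L.
After input B: C = (10.84·3.504 + 0.081·34) / 10.92 = 3.73 mg/L.
82.4 L/s = 0.0824 m³/s.
After input C: C = (10.92·3.73 + 0.0824·1.47) / 11 = 3.713 mg/L.

3.71 mg/L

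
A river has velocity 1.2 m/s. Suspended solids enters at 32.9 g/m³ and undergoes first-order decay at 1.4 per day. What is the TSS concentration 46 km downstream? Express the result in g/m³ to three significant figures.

17.7 g/m³

Travel time t = 46 km / 1.2 m/s = 4.6e+04/1.2 = 3.833e+04 s = 0.4437 d.
First-order decay: C = 32.9·exp(−1.4·0.4437) = 32.9·0.5373 = 17.68 g/m³.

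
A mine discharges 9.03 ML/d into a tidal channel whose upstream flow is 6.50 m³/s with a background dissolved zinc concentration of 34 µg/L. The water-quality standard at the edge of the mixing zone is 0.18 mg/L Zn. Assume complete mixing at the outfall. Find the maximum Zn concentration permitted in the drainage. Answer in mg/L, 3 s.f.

9.26 mg/L

9.03 ML/d = 0.1045 m³/s.
34 µg/L = 0.034 mg/L.
Mass balance: 0.18·6.605 = 0.1045·Cₑ + 6.5·0.034.
Cₑ = (1.189 − 0.221) / 0.1045 = 9.26 mg/L.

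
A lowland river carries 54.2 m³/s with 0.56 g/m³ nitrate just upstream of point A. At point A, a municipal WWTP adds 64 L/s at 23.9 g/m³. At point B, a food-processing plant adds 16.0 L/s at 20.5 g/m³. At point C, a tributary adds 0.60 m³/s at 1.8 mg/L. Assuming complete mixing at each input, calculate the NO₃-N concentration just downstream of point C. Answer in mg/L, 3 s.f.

0.607 mg/L

64 L/s = 0.064 m³/s.
After input A: C = (54.2·0.56 + 0.064·23.9) / 54.26 = 0.5875 mg/L.
16.0 L/s = 0.016 m³/s.
After input B: C = (54.26·0.5875 + 0.016·20.5) / 54.28 = 0.5934 mg/L.
After input C: C = (54.28·0.5934 + 0.6·1.8) / 54.88 = 0.6066 mg/L.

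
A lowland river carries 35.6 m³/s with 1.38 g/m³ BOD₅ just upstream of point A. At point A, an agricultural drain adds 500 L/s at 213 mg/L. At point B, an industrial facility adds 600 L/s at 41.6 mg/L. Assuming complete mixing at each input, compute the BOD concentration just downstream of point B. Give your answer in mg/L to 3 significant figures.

500 L/s = 0.5 m³/s.
After input A: C = (35.6·1.38 + 0.5·213) / 36.1 = 4.311 mg/L.
600 L/s = 0.6 m³/s.
After input B: C = (36.1·4.311 + 0.6·41.6) / 36.7 = 4.921 mg/L.

4.92 mg/L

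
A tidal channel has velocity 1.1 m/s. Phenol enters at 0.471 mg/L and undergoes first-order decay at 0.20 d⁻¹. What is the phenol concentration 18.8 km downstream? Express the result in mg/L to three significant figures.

0.453 mg/L

Travel time t = 18.8 km / 1.1 m/s = 1.88e+04/1.1 = 1.709e+04 s = 0.1978 d.
First-order decay: C = 0.471·exp(−0.20·0.1978) = 0.471·0.9612 = 0.4527 mg/L.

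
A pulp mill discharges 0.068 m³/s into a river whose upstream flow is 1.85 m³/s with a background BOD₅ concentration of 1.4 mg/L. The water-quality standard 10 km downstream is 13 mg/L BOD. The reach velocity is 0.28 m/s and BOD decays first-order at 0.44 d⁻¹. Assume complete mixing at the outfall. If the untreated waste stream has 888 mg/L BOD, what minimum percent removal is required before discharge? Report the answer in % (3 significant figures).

Travel time to the compliance point: t = 1e+04/0.28 = 3.571e+04 s = 0.4134 d; decay factor exp(−0.44·0.4134) = 0.8337.
So the concentration just after mixing may be at most 13/0.8337 = 15.59 mg/L.
Mass balance: 15.59·1.918 = 0.068·Cₑ + 1.85·1.4.
Cₑ = (29.91 − 2.59) / 0.068 = 401.7 mg/L.
Required removal = 1 − 401.7/888 = 54.76 %.

54.8 %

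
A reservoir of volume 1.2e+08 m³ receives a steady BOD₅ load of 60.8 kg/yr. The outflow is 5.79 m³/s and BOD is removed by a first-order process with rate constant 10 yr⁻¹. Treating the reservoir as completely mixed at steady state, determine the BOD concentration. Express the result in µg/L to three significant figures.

Outflow Q = 5.79 m³/s × 3.156e+07 s/yr = 1.827e+08 m³/yr.
Steady-state CSTR mass balance: W = Q·C + k·V·C, so C = W/(Q + kV).
Q + kV = 1.827e+08 + 10·1.2e+08 = 1.383e+09 m³/yr.
C = 60.8/1.383e+09 = 4.397e-08 kg/m³ = 4.397e-05 mg/L = 0.04397 µg/L.

0.0440 µg/L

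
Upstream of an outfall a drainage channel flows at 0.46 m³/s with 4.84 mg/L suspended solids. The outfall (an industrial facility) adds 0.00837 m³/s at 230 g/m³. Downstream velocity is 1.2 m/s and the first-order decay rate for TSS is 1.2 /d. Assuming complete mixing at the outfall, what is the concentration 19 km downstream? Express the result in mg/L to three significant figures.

7.11 mg/L

After complete mixing, C₀ = (0.00837·230 + 0.46·4.84) / 0.4684 = 8.864 mg/L.
Travel time t = 1.9e+04 m / 1.2 m/s = 1.583e+04 s = 0.1833 d.
C = 8.864·exp(−1.2·0.1833) = 8.864·0.8026 = 7.114 mg/L.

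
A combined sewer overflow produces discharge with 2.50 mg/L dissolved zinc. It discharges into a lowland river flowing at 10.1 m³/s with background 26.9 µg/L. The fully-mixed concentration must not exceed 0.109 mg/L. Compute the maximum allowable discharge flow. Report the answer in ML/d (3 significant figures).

26.9 µg/L = 0.0269 mg/L.
Mass balance at complete mixing: C_std·(Q_w + Q_r) = Q_w·C_e + Q_r·C_b.
Rearranging, Q_w = Q_r·(C_std − C_b)/(C_e − C_std) = 10.1·(0.109 − 0.0269) / (2.5 − 0.109) = 0.3468 m³/s.
= 29.96 ML/d.

30.0 ML/d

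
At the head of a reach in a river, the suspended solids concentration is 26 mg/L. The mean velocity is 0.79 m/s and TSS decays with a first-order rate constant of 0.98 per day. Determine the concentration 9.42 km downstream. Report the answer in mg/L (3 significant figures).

22.7 mg/L

Travel time t = 9.42 km / 0.79 m/s = 9420/0.79 = 1.192e+04 s = 0.138 d.
First-order decay: C = 26·exp(−0.98·0.138) = 26·0.8735 = 22.71 mg/L.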